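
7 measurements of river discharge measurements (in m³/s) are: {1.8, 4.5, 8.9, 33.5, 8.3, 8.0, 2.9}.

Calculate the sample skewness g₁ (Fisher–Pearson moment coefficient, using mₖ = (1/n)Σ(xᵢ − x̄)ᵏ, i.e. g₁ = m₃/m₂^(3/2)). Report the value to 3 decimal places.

x̄ = (1.8 + 4.5 + 8.9 + 33.5 + 8.3 + 8.0 + 2.9) / 7 = 9.7000
deviations (xᵢ − x̄): -7.9000, -5.2000, -0.8000, 23.8000, -1.4000, -1.7000, -6.8000
Σ(xᵢ − x̄)² = 707.6200 ⇒ m₂ = 707.6200/7 = 101.08857
Σ(xᵢ − x̄)³ = 12525.0240 ⇒ m₃ = 12525.0240/7 = 1789.28914
m₂^(3/2) = 101.08857^(1.5) = 1016.37293
g₁ = m₃ / m₂^(3/2) = 1789.28914 / 1016.37293 ≈ 1.760

1.760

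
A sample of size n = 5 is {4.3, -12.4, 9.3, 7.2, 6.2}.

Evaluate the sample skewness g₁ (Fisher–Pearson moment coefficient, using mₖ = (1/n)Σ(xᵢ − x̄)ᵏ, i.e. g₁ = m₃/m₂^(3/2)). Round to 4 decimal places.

x̄ = (4.3 - 12.4 + 9.3 + 7.2 + 6.2) / 5 = 2.9200
deviations (xᵢ − x̄): 1.3800, -15.3200, 6.3800, 4.2800, 3.2800
Σ(xᵢ − x̄)² = 306.3880 ⇒ m₂ = 306.3880/5 = 61.27760
Σ(xᵢ − x̄)³ = -3219.6283 ⇒ m₃ = -3219.6283/5 = -643.92566
m₂^(3/2) = 61.27760^(1.5) = 479.68112
g₁ = m₃ / m₂^(3/2) = -643.92566 / 479.68112 ≈ -1.3424

-1.3424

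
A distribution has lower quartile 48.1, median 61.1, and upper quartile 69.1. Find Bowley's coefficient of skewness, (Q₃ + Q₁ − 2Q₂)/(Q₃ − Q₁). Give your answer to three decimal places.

numerator: Q₃ + Q₁ − 2Q₂ = 69.1 + 48.1 − 2×61.1 = -5.0000
denominator: Q₃ − Q₁ = 69.1 − 48.1 = 21.0000
Bowley skewness = -5.0000 / 21.0000 ≈ -0.238

-0.238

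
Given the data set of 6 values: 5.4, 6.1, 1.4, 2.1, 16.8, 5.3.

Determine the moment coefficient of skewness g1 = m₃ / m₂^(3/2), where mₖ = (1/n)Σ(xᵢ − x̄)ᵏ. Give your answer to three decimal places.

1.309

x̄ = (5.4 + 6.1 + 1.4 + 2.1 + 16.8 + 5.3) / 6 = 6.1833
deviations (xᵢ − x̄): -0.7833, -0.0833, -4.7833, -4.0833, 10.6167, -0.8833
Σ(xᵢ − x̄)² = 153.6683 ⇒ m₂ = 153.6683/6 = 25.61139
Σ(xᵢ − x̄)³ = 1017.9444 ⇒ m₃ = 1017.9444/6 = 169.65741
m₂^(3/2) = 25.61139^(1.5) = 129.61334
g1 = m₃ / m₂^(3/2) = 169.65741 / 129.61334 ≈ 1.309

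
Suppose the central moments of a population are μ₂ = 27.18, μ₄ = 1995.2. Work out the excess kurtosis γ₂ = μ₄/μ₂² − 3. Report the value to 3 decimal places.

μ₂² = 27.18² = 738.75240
μ₄/μ₂² = 1995.2 / 738.75240 = 2.70077
γ₂ = 2.70077 − 3 ≈ -0.299

-0.299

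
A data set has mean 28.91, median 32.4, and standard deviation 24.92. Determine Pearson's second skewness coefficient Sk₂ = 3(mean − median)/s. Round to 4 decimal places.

-0.4201

Sk₂ = 3(28.91 − 32.4) / 24.92 = 3 × -3.4900 / 24.92
    = -10.4700 / 24.92 ≈ -0.4201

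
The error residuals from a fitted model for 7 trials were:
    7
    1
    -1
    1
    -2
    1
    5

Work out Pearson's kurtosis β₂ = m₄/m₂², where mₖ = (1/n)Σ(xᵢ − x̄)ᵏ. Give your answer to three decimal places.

x̄ = 1.7143
Σ(xᵢ − x̄)² = 61.4286 ⇒ m₂ = 8.77551
Σ(xᵢ − x̄)⁴ = 1142.5131 ⇒ m₄ = 163.21616
m₂² = 77.00958
β₂ = m₄/m₂² = 163.21616 / 77.00958 ≈ 2.119

2.119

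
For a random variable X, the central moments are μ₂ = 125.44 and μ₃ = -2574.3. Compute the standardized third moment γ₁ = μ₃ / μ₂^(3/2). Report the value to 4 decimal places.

-1.8323

σ = √μ₂ = √125.44 = 11.20000
σ³ = μ₂^(3/2) = 1404.92800
γ₁ = μ₃/σ³ = -2574.3 / 1404.92800 ≈ -1.8323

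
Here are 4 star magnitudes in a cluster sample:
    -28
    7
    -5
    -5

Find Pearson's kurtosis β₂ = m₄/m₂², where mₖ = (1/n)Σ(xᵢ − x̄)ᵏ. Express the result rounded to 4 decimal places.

2.0875

x̄ = -7.7500
Σ(xᵢ − x̄)² = 642.7500 ⇒ m₂ = 160.68750
Σ(xᵢ − x̄)⁴ = 215599.0781 ⇒ m₄ = 53899.76953
m₂² = 25820.47266
β₂ = m₄/m₂² = 53899.76953 / 25820.47266 ≈ 2.0875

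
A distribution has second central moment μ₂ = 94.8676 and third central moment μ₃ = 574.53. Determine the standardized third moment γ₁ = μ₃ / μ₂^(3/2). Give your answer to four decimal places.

σ = √μ₂ = √94.8676 = 9.74000
σ³ = μ₂^(3/2) = 924.01042
γ₁ = μ₃/σ³ = 574.53 / 924.01042 ≈ 0.6218

0.6218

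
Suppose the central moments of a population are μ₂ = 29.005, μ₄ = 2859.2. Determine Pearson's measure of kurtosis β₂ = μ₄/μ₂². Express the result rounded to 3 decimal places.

3.399

μ₂² = 29.005² = 841.29002
μ₄/μ₂² = 2859.2 / 841.29002 = 3.39859
β₂ ≈ 3.399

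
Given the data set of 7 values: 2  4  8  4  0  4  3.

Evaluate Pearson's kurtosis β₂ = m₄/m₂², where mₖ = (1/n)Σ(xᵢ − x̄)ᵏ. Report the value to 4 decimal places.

x̄ = 3.5714
Σ(xᵢ − x̄)² = 35.7143 ⇒ m₂ = 5.10204
Σ(xᵢ − x̄)⁴ = 553.6385 ⇒ m₄ = 79.09121
m₂² = 26.03082
β₂ = m₄/m₂² = 79.09121 / 26.03082 ≈ 3.0384

3.0384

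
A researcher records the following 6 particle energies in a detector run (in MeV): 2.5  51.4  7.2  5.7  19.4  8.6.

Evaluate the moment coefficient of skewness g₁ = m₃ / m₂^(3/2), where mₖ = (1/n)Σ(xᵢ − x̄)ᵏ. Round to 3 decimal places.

1.444

x̄ = (2.5 + 51.4 + 7.2 + 5.7 + 19.4 + 8.6) / 6 = 15.8000
deviations (xᵢ − x̄): -13.3000, 35.6000, -8.6000, -10.1000, 3.6000, -7.2000
Σ(xᵢ − x̄)² = 1685.0200 ⇒ m₂ = 1685.0200/6 = 280.83667
Σ(xᵢ − x̄)³ = 40772.4300 ⇒ m₃ = 40772.4300/6 = 6795.40500
m₂^(3/2) = 280.83667^(1.5) = 4706.31200
g₁ = m₃ / m₂^(3/2) = 6795.40500 / 4706.31200 ≈ 1.444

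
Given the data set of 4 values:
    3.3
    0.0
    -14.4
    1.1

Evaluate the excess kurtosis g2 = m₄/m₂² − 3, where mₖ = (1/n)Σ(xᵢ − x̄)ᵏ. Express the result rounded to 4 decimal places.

x̄ = -2.5000
Σ(xᵢ − x̄)² = 194.4600 ⇒ m₂ = 48.61500
Σ(xᵢ − x̄)⁴ = 21392.0658 ⇒ m₄ = 5348.01645
m₂² = 2363.41823
g2 = m₄/m₂² − 3 = 2.26283 − 3 ≈ -0.7372

-0.7372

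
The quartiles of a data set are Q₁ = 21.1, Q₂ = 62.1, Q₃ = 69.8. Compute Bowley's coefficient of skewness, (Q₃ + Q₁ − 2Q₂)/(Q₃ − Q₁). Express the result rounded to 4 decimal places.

numerator: Q₃ + Q₁ − 2Q₂ = 69.8 + 21.1 − 2×62.1 = -33.3000
denominator: Q₃ − Q₁ = 69.8 − 21.1 = 48.7000
Bowley skewness = -33.3000 / 48.7000 ≈ -0.6838

-0.6838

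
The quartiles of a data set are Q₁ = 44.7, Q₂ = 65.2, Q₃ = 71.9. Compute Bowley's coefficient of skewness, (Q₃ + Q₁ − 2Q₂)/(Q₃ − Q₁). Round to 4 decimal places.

-0.5074

numerator: Q₃ + Q₁ − 2Q₂ = 71.9 + 44.7 − 2×65.2 = -13.8000
denominator: Q₃ − Q₁ = 71.9 − 44.7 = 27.2000
Bowley skewness = -13.8000 / 27.2000 ≈ -0.5074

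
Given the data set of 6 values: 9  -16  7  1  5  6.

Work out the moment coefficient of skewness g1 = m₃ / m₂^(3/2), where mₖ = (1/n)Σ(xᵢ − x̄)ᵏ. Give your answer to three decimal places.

-1.480

x̄ = (9 - 16 + 7 + 1 + 5 + 6) / 6 = 2.0000
deviations (xᵢ − x̄): 7.0000, -18.0000, 5.0000, -1.0000, 3.0000, 4.0000
Σ(xᵢ − x̄)² = 424.0000 ⇒ m₂ = 424.0000/6 = 70.66667
Σ(xᵢ − x̄)³ = -5274.0000 ⇒ m₃ = -5274.0000/6 = -879.00000
m₂^(3/2) = 70.66667^(1.5) = 594.04851
g1 = m₃ / m₂^(3/2) = -879.00000 / 594.04851 ≈ -1.480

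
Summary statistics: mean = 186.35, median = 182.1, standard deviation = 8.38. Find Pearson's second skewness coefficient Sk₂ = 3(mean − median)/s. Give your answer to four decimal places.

1.5215

Sk₂ = 3(186.35 − 182.1) / 8.38 = 3 × 4.2500 / 8.38
    = 12.7500 / 8.38 ≈ 1.5215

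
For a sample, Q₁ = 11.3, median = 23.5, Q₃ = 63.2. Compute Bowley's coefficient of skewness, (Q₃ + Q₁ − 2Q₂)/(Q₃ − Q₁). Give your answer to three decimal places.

0.530

numerator: Q₃ + Q₁ − 2Q₂ = 63.2 + 11.3 − 2×23.5 = 27.5000
denominator: Q₃ − Q₁ = 63.2 − 11.3 = 51.9000
Bowley skewness = 27.5000 / 51.9000 ≈ 0.530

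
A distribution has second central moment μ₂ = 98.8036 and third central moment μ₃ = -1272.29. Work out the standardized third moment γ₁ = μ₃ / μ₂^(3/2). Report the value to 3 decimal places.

σ = √μ₂ = √98.8036 = 9.94000
σ³ = μ₂^(3/2) = 982.10778
γ₁ = μ₃/σ³ = -1272.29 / 982.10778 ≈ -1.295

-1.295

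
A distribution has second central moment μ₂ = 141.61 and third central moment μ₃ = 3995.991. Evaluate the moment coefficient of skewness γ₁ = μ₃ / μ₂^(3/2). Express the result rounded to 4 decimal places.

2.3713

σ = √μ₂ = √141.61 = 11.90000
σ³ = μ₂^(3/2) = 1685.15900
γ₁ = μ₃/σ³ = 3995.991 / 1685.15900 ≈ 2.3713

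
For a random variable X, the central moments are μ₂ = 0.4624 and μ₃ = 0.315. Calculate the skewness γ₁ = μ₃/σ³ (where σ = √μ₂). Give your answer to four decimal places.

σ = √μ₂ = √0.4624 = 0.68000
σ³ = μ₂^(3/2) = 0.31443
γ₁ = μ₃/σ³ = 0.315 / 0.31443 ≈ 1.0018

1.0018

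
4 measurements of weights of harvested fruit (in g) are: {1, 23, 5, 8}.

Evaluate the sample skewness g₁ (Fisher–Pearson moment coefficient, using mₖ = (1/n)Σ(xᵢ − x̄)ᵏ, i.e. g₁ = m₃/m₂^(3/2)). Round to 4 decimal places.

0.8512

x̄ = (1 + 23 + 5 + 8) / 4 = 9.2500
deviations (xᵢ − x̄): -8.2500, 13.7500, -4.2500, -1.2500
Σ(xᵢ − x̄)² = 276.7500 ⇒ m₂ = 276.7500/4 = 69.18750
Σ(xᵢ − x̄)³ = 1959.3750 ⇒ m₃ = 1959.3750/4 = 489.84375
m₂^(3/2) = 69.18750^(1.5) = 575.49487
g₁ = m₃ / m₂^(3/2) = 489.84375 / 575.49487 ≈ 0.8512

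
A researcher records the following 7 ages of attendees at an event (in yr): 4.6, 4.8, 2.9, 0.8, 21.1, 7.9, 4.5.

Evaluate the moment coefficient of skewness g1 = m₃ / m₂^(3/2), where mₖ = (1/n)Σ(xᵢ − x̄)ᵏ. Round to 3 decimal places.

1.623

x̄ = (4.6 + 4.8 + 2.9 + 0.8 + 21.1 + 7.9 + 4.5) / 7 = 6.6571
deviations (xᵢ − x̄): -2.0571, -1.8571, -3.7571, -5.8571, 14.4429, 1.2429, -2.1571
Σ(xᵢ − x̄)² = 270.8971 ⇒ m₂ = 270.8971/7 = 38.69959
Σ(xᵢ − x̄)³ = 2735.5232 ⇒ m₃ = 2735.5232/7 = 390.78903
m₂^(3/2) = 38.69959^(1.5) = 240.74628
g1 = m₃ / m₂^(3/2) = 390.78903 / 240.74628 ≈ 1.623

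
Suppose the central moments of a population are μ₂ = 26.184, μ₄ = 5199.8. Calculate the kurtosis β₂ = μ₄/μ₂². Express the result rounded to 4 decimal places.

7.5843

μ₂² = 26.184² = 685.60186
μ₄/μ₂² = 5199.8 / 685.60186 = 7.58429
β₂ ≈ 7.5843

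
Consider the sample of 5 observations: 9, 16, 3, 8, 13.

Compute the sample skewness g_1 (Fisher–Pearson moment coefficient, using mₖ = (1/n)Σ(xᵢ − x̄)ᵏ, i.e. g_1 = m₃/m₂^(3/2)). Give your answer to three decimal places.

x̄ = (9 + 16 + 3 + 8 + 13) / 5 = 9.8000
deviations (xᵢ − x̄): -0.8000, 6.2000, -6.8000, -1.8000, 3.2000
Σ(xᵢ − x̄)² = 98.8000 ⇒ m₂ = 98.8000/5 = 19.76000
Σ(xᵢ − x̄)³ = -49.6800 ⇒ m₃ = -49.6800/5 = -9.93600
m₂^(3/2) = 19.76000^(1.5) = 87.83759
g_1 = m₃ / m₂^(3/2) = -9.93600 / 87.83759 ≈ -0.113

-0.113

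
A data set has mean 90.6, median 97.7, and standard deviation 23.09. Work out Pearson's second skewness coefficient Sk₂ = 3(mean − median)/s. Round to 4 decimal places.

Sk₂ = 3(90.6 − 97.7) / 23.09 = 3 × -7.1000 / 23.09
    = -21.3000 / 23.09 ≈ -0.9225

-0.9225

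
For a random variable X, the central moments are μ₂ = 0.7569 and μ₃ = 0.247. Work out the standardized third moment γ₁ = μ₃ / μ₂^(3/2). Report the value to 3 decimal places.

0.375

σ = √μ₂ = √0.7569 = 0.87000
σ³ = μ₂^(3/2) = 0.65850
γ₁ = μ₃/σ³ = 0.247 / 0.65850 ≈ 0.375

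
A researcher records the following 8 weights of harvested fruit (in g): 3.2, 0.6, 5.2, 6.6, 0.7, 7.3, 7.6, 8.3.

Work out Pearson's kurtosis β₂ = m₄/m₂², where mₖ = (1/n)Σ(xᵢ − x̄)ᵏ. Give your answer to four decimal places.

1.6276

x̄ = 4.9375
Σ(xᵢ − x̄)² = 66.5988 ⇒ m₂ = 8.32484
Σ(xᵢ − x̄)⁴ = 902.3928 ⇒ m₄ = 112.79910
m₂² = 69.30302
β₂ = m₄/m₂² = 112.79910 / 69.30302 ≈ 1.6276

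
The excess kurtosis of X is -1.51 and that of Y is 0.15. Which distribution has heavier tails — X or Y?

Higher excess kurtosis ⇒ heavier tails relative to the normal distribution.
-1.51 vs 0.15: the larger is 0.15, so Y has heavier tails. (Y is leptokurtic — heavier-than-normal tails; the other is platykurtic.)

Y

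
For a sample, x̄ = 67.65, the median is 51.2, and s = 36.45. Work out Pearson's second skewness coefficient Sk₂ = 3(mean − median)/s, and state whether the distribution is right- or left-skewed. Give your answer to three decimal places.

1.354, right-skewed

Sk₂ = 3(67.65 − 51.2) / 36.45 = 3 × 16.4500 / 36.45
    = 49.3500 / 36.45 ≈ 1.354
Sk₂ > 0 ⇒ mean > median ⇒ right-skewed (positive skew).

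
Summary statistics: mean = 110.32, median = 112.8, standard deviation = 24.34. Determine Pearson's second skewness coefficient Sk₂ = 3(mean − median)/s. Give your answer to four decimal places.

-0.3057

Sk₂ = 3(110.32 − 112.8) / 24.34 = 3 × -2.4800 / 24.34
    = -7.4400 / 24.34 ≈ -0.3057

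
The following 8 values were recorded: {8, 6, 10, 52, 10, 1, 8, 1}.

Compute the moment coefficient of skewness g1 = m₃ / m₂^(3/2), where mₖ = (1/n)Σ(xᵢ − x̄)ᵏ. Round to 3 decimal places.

2.053

x̄ = (8 + 6 + 10 + 52 + 10 + 1 + 8 + 1) / 8 = 12.0000
deviations (xᵢ − x̄): -4.0000, -6.0000, -2.0000, 40.0000, -2.0000, -11.0000, -4.0000, -11.0000
Σ(xᵢ − x̄)² = 1918.0000 ⇒ m₂ = 1918.0000/8 = 239.75000
Σ(xᵢ − x̄)³ = 60978.0000 ⇒ m₃ = 60978.0000/8 = 7622.25000
m₂^(3/2) = 239.75000^(1.5) = 3712.25605
g1 = m₃ / m₂^(3/2) = 7622.25000 / 3712.25605 ≈ 2.053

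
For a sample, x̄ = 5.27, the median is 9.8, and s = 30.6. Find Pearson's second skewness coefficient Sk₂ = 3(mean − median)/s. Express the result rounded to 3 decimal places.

Sk₂ = 3(5.27 − 9.8) / 30.6 = 3 × -4.5300 / 30.6
    = -13.5900 / 30.6 ≈ -0.444

-0.444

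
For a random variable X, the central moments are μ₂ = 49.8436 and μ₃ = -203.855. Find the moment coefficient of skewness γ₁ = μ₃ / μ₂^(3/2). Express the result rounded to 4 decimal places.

-0.5793

σ = √μ₂ = √49.8436 = 7.06000
σ³ = μ₂^(3/2) = 351.89582
γ₁ = μ₃/σ³ = -203.855 / 351.89582 ≈ -0.5793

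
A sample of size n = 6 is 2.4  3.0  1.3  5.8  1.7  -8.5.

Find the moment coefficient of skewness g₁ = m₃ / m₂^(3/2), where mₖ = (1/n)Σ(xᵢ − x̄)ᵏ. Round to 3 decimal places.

x̄ = (2.4 + 3.0 + 1.3 + 5.8 + 1.7 - 8.5) / 6 = 0.9500
deviations (xᵢ − x̄): 1.4500, 2.0500, 0.3500, 4.8500, 0.7500, -9.4500
Σ(xᵢ − x̄)² = 119.8150 ⇒ m₂ = 119.8150/6 = 19.96917
Σ(xᵢ − x̄)³ = -717.6960 ⇒ m₃ = -717.6960/6 = -119.61600
m₂^(3/2) = 19.96917^(1.5) = 89.23596
g₁ = m₃ / m₂^(3/2) = -119.61600 / 89.23596 ≈ -1.340

-1.340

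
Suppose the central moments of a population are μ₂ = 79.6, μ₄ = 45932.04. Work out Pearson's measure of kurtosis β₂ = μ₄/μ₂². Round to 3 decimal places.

7.249

μ₂² = 79.6² = 6336.16000
μ₄/μ₂² = 45932.04 / 6336.16000 = 7.24919
β₂ ≈ 7.249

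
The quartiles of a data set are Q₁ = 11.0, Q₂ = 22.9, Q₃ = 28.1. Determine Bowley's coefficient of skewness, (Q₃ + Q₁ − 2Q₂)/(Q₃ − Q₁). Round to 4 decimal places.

-0.3918

numerator: Q₃ + Q₁ − 2Q₂ = 28.1 + 11.0 − 2×22.9 = -6.7000
denominator: Q₃ − Q₁ = 28.1 − 11.0 = 17.1000
Bowley skewness = -6.7000 / 17.1000 ≈ -0.3918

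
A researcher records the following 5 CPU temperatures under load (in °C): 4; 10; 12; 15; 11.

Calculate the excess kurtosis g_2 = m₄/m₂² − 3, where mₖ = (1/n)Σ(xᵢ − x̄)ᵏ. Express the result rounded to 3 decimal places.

x̄ = 10.4000
Σ(xᵢ − x̄)² = 65.2000 ⇒ m₂ = 13.04000
Σ(xᵢ − x̄)⁴ = 2132.1760 ⇒ m₄ = 426.43520
m₂² = 170.04160
g_2 = m₄/m₂² − 3 = 2.50783 − 3 ≈ -0.492

-0.492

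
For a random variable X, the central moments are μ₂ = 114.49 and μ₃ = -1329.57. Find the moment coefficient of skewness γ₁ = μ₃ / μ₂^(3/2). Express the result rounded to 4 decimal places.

σ = √μ₂ = √114.49 = 10.70000
σ³ = μ₂^(3/2) = 1225.04300
γ₁ = μ₃/σ³ = -1329.57 / 1225.04300 ≈ -1.0853

-1.0853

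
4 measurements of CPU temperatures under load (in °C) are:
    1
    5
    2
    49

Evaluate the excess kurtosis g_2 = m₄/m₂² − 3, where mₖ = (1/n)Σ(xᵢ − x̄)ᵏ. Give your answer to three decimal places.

-0.681

x̄ = 14.2500
Σ(xᵢ − x̄)² = 1618.7500 ⇒ m₂ = 404.68750
Σ(xᵢ − x̄)⁴ = 1518869.0781 ⇒ m₄ = 379717.26953
m₂² = 163771.97266
g_2 = m₄/m₂² − 3 = 2.31857 − 3 ≈ -0.681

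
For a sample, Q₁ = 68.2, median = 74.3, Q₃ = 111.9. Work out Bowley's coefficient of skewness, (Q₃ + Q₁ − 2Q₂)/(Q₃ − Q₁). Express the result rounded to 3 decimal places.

numerator: Q₃ + Q₁ − 2Q₂ = 111.9 + 68.2 − 2×74.3 = 31.5000
denominator: Q₃ − Q₁ = 111.9 − 68.2 = 43.7000
Bowley skewness = 31.5000 / 43.7000 ≈ 0.721

0.721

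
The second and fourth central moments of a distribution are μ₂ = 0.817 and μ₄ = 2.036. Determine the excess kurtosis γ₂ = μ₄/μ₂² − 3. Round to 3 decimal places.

μ₂² = 0.817² = 0.66749
μ₄/μ₂² = 2.036 / 0.66749 = 3.05024
γ₂ = 3.05024 − 3 ≈ 0.050

0.050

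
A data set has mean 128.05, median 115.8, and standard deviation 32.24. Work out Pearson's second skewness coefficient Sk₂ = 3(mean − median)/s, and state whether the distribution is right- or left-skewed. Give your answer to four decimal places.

Sk₂ = 3(128.05 − 115.8) / 32.24 = 3 × 12.2500 / 32.24
    = 36.7500 / 32.24 ≈ 1.1399
Sk₂ > 0 ⇒ mean > median ⇒ right-skewed (positive skew).

1.1399, right-skewed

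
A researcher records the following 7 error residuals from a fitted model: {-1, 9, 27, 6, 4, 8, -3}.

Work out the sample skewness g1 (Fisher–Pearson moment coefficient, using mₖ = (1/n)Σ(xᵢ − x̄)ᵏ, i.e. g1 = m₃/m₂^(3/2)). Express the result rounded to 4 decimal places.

1.1818

x̄ = (-1 + 9 + 27 + 6 + 4 + 8 - 3) / 7 = 7.1429
deviations (xᵢ − x̄): -8.1429, 1.8571, 19.8571, -1.1429, -3.1429, 0.8571, -10.1429
Σ(xᵢ − x̄)² = 578.8571 ⇒ m₂ = 578.8571/7 = 82.69388
Σ(xᵢ − x̄)³ = 6220.8980 ⇒ m₃ = 6220.8980/7 = 888.69971
m₂^(3/2) = 82.69388^(1.5) = 751.98648
g1 = m₃ / m₂^(3/2) = 888.69971 / 751.98648 ≈ 1.1818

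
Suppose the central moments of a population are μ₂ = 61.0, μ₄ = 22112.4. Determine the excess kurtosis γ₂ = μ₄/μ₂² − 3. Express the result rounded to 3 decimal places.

μ₂² = 61.0² = 3721.00000
μ₄/μ₂² = 22112.4 / 3721.00000 = 5.94260
γ₂ = 5.94260 − 3 ≈ 2.943

2.943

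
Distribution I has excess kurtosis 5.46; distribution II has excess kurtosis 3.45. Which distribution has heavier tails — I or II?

I

Higher excess kurtosis ⇒ heavier tails relative to the normal distribution.
5.46 vs 3.45: the larger is 5.46, so I has heavier tails.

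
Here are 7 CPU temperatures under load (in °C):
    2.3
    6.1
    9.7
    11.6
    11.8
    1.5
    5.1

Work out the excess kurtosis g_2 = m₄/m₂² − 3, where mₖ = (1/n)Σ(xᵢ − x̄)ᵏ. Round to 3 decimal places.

-1.543

x̄ = 6.8714
Σ(xᵢ − x̄)² = 108.1343 ⇒ m₂ = 15.44776
Σ(xᵢ − x̄)⁴ = 2433.3767 ⇒ m₄ = 347.62524
m₂² = 238.63314
g_2 = m₄/m₂² − 3 = 1.45674 − 3 ≈ -1.543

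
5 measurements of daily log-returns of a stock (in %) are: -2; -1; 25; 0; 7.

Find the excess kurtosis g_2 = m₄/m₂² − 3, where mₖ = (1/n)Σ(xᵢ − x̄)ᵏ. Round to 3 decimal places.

-0.262

x̄ = 5.8000
Σ(xᵢ − x̄)² = 510.8000 ⇒ m₂ = 102.16000
Σ(xᵢ − x̄)⁴ = 142868.8160 ⇒ m₄ = 28573.76320
m₂² = 10436.66560
g_2 = m₄/m₂² − 3 = 2.73782 − 3 ≈ -0.262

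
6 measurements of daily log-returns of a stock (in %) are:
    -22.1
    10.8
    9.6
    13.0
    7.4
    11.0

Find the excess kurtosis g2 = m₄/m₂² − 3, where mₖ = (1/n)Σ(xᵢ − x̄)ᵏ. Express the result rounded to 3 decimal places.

x̄ = 4.9500
Σ(xᵢ − x̄)² = 894.9550 ⇒ m₂ = 149.15917
Σ(xᵢ − x̄)⁴ = 542602.3975 ⇒ m₄ = 90433.73292
m₂² = 22248.45700
g2 = m₄/m₂² − 3 = 4.06472 − 3 ≈ 1.065

1.065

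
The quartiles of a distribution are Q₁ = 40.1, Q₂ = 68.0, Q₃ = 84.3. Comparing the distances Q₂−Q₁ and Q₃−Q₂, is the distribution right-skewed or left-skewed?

Q₂ − Q₁ = 27.9;  Q₃ − Q₂ = 16.3
Q₂ − Q₁ > Q₃ − Q₂ ⇒ the lower half is more spread out ⇒ left-skewed.

left-skewed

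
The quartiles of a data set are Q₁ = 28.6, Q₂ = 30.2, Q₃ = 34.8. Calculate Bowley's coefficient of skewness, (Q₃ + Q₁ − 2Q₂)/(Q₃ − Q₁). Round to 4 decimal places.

numerator: Q₃ + Q₁ − 2Q₂ = 34.8 + 28.6 − 2×30.2 = 3.0000
denominator: Q₃ − Q₁ = 34.8 − 28.6 = 6.2000
Bowley skewness = 3.0000 / 6.2000 ≈ 0.4839

0.4839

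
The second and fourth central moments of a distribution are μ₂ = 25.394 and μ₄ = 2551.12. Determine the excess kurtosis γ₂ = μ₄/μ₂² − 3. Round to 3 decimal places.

μ₂² = 25.394² = 644.85524
μ₄/μ₂² = 2551.12 / 644.85524 = 3.95611
γ₂ = 3.95611 − 3 ≈ 0.956

0.956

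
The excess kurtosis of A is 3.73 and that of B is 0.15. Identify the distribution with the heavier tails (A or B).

A

Higher excess kurtosis ⇒ heavier tails relative to the normal distribution.
3.73 vs 0.15: the larger is 3.73, so A has heavier tails.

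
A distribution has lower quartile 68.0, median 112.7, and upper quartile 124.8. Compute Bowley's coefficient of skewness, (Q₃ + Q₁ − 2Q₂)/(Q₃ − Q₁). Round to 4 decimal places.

-0.5739

numerator: Q₃ + Q₁ − 2Q₂ = 124.8 + 68.0 − 2×112.7 = -32.6000
denominator: Q₃ − Q₁ = 124.8 − 68.0 = 56.8000
Bowley skewness = -32.6000 / 56.8000 ≈ -0.5739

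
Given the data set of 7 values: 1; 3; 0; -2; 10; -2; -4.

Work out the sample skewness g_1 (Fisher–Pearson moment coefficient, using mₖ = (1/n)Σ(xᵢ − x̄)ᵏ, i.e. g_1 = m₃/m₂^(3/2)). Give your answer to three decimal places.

1.107

x̄ = (1 + 3 + 0 - 2 + 10 - 2 - 4) / 7 = 0.8571
deviations (xᵢ − x̄): 0.1429, 2.1429, -0.8571, -2.8571, 9.1429, -2.8571, -4.8571
Σ(xᵢ − x̄)² = 128.8571 ⇒ m₂ = 128.8571/7 = 18.40816
Σ(xᵢ − x̄)³ = 612.2449 ⇒ m₃ = 612.2449/7 = 87.46356
m₂^(3/2) = 18.40816^(1.5) = 78.97974
g_1 = m₃ / m₂^(3/2) = 87.46356 / 78.97974 ≈ 1.107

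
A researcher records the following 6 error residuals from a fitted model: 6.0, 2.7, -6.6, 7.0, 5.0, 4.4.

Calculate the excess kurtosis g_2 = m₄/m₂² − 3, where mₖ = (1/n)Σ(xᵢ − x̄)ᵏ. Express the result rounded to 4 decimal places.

x̄ = 3.0833
Σ(xᵢ − x̄)² = 123.1683 ⇒ m₂ = 20.52806
Σ(xᵢ − x̄)⁴ = 9116.4545 ⇒ m₄ = 1519.40909
m₂² = 421.40106
g_2 = m₄/m₂² − 3 = 3.60561 − 3 ≈ 0.6056

0.6056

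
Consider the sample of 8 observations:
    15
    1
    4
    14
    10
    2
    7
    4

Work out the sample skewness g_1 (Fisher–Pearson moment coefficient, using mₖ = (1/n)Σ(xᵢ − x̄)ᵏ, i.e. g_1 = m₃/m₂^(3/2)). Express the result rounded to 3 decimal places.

0.409

x̄ = (15 + 1 + 4 + 14 + 10 + 2 + 7 + 4) / 8 = 7.1250
deviations (xᵢ − x̄): 7.8750, -6.1250, -3.1250, 6.8750, 2.8750, -5.1250, -0.1250, -3.1250
Σ(xᵢ − x̄)² = 200.8750 ⇒ m₂ = 200.8750/8 = 25.10938
Σ(xᵢ − x̄)³ = 411.6563 ⇒ m₃ = 411.6563/8 = 51.45703
m₂^(3/2) = 25.10938^(1.5) = 125.82121
g_1 = m₃ / m₂^(3/2) = 51.45703 / 125.82121 ≈ 0.409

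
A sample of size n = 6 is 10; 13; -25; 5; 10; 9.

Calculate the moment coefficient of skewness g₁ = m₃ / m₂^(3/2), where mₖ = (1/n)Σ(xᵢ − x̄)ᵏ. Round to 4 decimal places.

x̄ = (10 + 13 - 25 + 5 + 10 + 9) / 6 = 3.6667
deviations (xᵢ − x̄): 6.3333, 9.3333, -28.6667, 1.3333, 6.3333, 5.3333
Σ(xᵢ − x̄)² = 1019.3333 ⇒ m₂ = 1019.3333/6 = 169.88889
Σ(xᵢ − x̄)³ = -22082.4444 ⇒ m₃ = -22082.4444/6 = -3680.40741
m₂^(3/2) = 169.88889^(1.5) = 2214.35611
g₁ = m₃ / m₂^(3/2) = -3680.40741 / 2214.35611 ≈ -1.6621

-1.6621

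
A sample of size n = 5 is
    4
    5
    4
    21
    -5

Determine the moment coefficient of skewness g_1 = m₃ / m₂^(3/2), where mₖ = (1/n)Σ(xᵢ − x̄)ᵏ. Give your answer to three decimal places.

0.749

x̄ = (4 + 5 + 4 + 21 - 5) / 5 = 5.8000
deviations (xᵢ − x̄): -1.8000, -0.8000, -1.8000, 15.2000, -10.8000
Σ(xᵢ − x̄)² = 354.8000 ⇒ m₂ = 354.8000/5 = 70.96000
Σ(xᵢ − x̄)³ = 2239.9200 ⇒ m₃ = 2239.9200/5 = 447.98400
m₂^(3/2) = 70.96000^(1.5) = 597.75114
g_1 = m₃ / m₂^(3/2) = 447.98400 / 597.75114 ≈ 0.749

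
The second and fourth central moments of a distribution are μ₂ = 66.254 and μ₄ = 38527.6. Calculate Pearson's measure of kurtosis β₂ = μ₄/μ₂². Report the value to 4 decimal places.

8.7770

μ₂² = 66.254² = 4389.59252
μ₄/μ₂² = 38527.6 / 4389.59252 = 8.77703
β₂ ≈ 8.7770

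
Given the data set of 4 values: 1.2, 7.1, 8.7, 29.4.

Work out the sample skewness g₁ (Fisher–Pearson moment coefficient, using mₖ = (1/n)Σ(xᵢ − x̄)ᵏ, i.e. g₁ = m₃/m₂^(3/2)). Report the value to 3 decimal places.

x̄ = (1.2 + 7.1 + 8.7 + 29.4) / 4 = 11.6000
deviations (xᵢ − x̄): -10.4000, -4.5000, -2.9000, 17.8000
Σ(xᵢ − x̄)² = 453.6600 ⇒ m₂ = 453.6600/4 = 113.41500
Σ(xᵢ − x̄)³ = 4399.3740 ⇒ m₃ = 4399.3740/4 = 1099.84350
m₂^(3/2) = 113.41500^(1.5) = 1207.82981
g₁ = m₃ / m₂^(3/2) = 1099.84350 / 1207.82981 ≈ 0.911

0.911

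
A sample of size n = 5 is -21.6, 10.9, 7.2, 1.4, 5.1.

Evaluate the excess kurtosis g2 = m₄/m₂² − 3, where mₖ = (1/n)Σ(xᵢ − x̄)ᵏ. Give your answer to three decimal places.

x̄ = 0.6000
Σ(xᵢ − x̄)² = 663.3800 ⇒ m₂ = 132.67600
Σ(xᵢ − x̄)⁴ = 256454.2994 ⇒ m₄ = 51290.85988
m₂² = 17602.92098
g2 = m₄/m₂² − 3 = 2.91377 − 3 ≈ -0.086

-0.086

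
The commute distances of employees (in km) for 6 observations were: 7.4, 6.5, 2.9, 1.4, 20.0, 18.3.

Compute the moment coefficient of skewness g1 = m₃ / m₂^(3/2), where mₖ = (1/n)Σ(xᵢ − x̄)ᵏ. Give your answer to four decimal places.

x̄ = (7.4 + 6.5 + 2.9 + 1.4 + 20.0 + 18.3) / 6 = 9.4167
deviations (xᵢ − x̄): -2.0167, -2.9167, -6.5167, -8.0167, 10.5833, 8.8833
Σ(xᵢ − x̄)² = 310.2283 ⇒ m₂ = 310.2283/6 = 51.70472
Σ(xᵢ − x̄)³ = 1061.4596 ⇒ m₃ = 1061.4596/6 = 176.90993
m₂^(3/2) = 51.70472^(1.5) = 371.78795
g1 = m₃ / m₂^(3/2) = 176.90993 / 371.78795 ≈ 0.4758

0.4758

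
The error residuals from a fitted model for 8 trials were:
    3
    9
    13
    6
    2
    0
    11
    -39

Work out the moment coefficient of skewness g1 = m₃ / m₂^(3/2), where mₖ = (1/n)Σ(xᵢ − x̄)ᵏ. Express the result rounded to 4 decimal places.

-1.9378

x̄ = (3 + 9 + 13 + 6 + 2 + 0 + 11 - 39) / 8 = 0.6250
deviations (xᵢ − x̄): 2.3750, 8.3750, 12.3750, 5.3750, 1.3750, -0.6250, 10.3750, -39.6250
Σ(xᵢ − x̄)² = 1937.8750 ⇒ m₂ = 1937.8750/8 = 242.23438
Σ(xᵢ − x̄)³ = -58446.4688 ⇒ m₃ = -58446.4688/8 = -7305.80859
m₂^(3/2) = 242.23438^(1.5) = 3770.10686
g1 = m₃ / m₂^(3/2) = -7305.80859 / 3770.10686 ≈ -1.9378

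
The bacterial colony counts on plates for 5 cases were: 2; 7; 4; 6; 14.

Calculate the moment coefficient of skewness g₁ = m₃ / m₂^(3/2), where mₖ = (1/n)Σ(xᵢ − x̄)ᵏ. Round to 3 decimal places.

x̄ = (2 + 7 + 4 + 6 + 14) / 5 = 6.6000
deviations (xᵢ − x̄): -4.6000, 0.4000, -2.6000, -0.6000, 7.4000
Σ(xᵢ − x̄)² = 83.2000 ⇒ m₂ = 83.2000/5 = 16.64000
Σ(xᵢ − x̄)³ = 290.1600 ⇒ m₃ = 290.1600/5 = 58.03200
m₂^(3/2) = 16.64000^(1.5) = 67.87815
g₁ = m₃ / m₂^(3/2) = 58.03200 / 67.87815 ≈ 0.855

0.855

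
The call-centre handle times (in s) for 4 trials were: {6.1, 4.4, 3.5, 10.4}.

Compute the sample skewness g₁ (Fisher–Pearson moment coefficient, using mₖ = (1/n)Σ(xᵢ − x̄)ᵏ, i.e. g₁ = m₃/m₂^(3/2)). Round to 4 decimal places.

x̄ = (6.1 + 4.4 + 3.5 + 10.4) / 4 = 6.1000
deviations (xᵢ − x̄): 0.0000, -1.7000, -2.6000, 4.3000
Σ(xᵢ − x̄)² = 28.1400 ⇒ m₂ = 28.1400/4 = 7.03500
Σ(xᵢ − x̄)³ = 57.0180 ⇒ m₃ = 57.0180/4 = 14.25450
m₂^(3/2) = 7.03500^(1.5) = 18.65933
g₁ = m₃ / m₂^(3/2) = 14.25450 / 18.65933 ≈ 0.7639

0.7639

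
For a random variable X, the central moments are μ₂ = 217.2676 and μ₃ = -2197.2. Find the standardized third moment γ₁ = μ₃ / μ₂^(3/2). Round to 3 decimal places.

-0.686

σ = √μ₂ = √217.2676 = 14.74000
σ³ = μ₂^(3/2) = 3202.52442
γ₁ = μ₃/σ³ = -2197.2 / 3202.52442 ≈ -0.686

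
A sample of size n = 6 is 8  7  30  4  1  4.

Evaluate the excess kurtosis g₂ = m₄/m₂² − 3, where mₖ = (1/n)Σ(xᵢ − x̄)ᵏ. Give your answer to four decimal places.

0.8235

x̄ = 9.0000
Σ(xᵢ − x̄)² = 560.0000 ⇒ m₂ = 93.33333
Σ(xᵢ − x̄)⁴ = 199844.0000 ⇒ m₄ = 33307.33333
m₂² = 8711.11111
g₂ = m₄/m₂² − 3 = 3.82355 − 3 ≈ 0.8235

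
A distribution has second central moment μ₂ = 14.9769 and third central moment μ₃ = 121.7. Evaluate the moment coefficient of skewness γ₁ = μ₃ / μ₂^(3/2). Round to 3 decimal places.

σ = √μ₂ = √14.9769 = 3.87000
σ³ = μ₂^(3/2) = 57.96060
γ₁ = μ₃/σ³ = 121.7 / 57.96060 ≈ 2.100

2.100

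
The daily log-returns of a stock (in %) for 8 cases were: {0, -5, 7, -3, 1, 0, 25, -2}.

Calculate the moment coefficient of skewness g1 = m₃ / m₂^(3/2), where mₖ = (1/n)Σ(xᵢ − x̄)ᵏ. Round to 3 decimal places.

1.726

x̄ = (0 - 5 + 7 - 3 + 1 + 0 + 25 - 2) / 8 = 2.8750
deviations (xᵢ − x̄): -2.8750, -7.8750, 4.1250, -5.8750, -1.8750, -2.8750, 22.1250, -4.8750
Σ(xᵢ − x̄)² = 646.8750 ⇒ m₂ = 646.8750/8 = 80.85938
Σ(xᵢ − x̄)³ = 10039.5938 ⇒ m₃ = 10039.5938/8 = 1254.94922
m₂^(3/2) = 80.85938^(1.5) = 727.10239
g1 = m₃ / m₂^(3/2) = 1254.94922 / 727.10239 ≈ 1.726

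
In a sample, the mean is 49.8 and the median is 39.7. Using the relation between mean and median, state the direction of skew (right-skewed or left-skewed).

right-skewed

mean − median = 49.8 − 39.7 = 10.1
mean > median ⇒ the longer tail is on the right ⇒ right-skewed (positively skewed).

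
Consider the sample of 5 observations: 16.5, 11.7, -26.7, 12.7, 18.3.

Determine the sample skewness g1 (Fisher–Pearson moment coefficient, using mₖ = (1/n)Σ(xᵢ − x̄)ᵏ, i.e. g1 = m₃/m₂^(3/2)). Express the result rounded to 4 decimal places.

x̄ = (16.5 + 11.7 - 26.7 + 12.7 + 18.3) / 5 = 6.5000
deviations (xᵢ − x̄): 10.0000, 5.2000, -33.2000, 6.2000, 11.8000
Σ(xᵢ − x̄)² = 1406.9600 ⇒ m₂ = 1406.9600/5 = 281.39200
Σ(xᵢ − x̄)³ = -33572.4000 ⇒ m₃ = -33572.4000/5 = -6714.48000
m₂^(3/2) = 281.39200^(1.5) = 4720.27846
g1 = m₃ / m₂^(3/2) = -6714.48000 / 4720.27846 ≈ -1.4225

-1.4225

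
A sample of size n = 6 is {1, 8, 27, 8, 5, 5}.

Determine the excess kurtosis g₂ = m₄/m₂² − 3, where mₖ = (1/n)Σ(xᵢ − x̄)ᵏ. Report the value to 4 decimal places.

x̄ = 9.0000
Σ(xᵢ − x̄)² = 422.0000 ⇒ m₂ = 70.33333
Σ(xᵢ − x̄)⁴ = 109586.0000 ⇒ m₄ = 18264.33333
m₂² = 4946.77778
g₂ = m₄/m₂² − 3 = 3.69217 − 3 ≈ 0.6922

0.6922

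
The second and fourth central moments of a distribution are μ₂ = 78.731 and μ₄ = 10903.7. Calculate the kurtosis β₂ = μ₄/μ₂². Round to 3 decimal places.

1.759

μ₂² = 78.731² = 6198.57036
μ₄/μ₂² = 10903.7 / 6198.57036 = 1.75907
β₂ ≈ 1.759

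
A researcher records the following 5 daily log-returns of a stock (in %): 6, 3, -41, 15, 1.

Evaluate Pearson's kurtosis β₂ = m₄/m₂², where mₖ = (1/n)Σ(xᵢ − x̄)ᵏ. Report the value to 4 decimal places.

x̄ = -3.2000
Σ(xᵢ − x̄)² = 1900.8000 ⇒ m₂ = 380.16000
Σ(xᵢ − x̄)⁴ = 2160256.4160 ⇒ m₄ = 432051.28320
m₂² = 144521.62560
β₂ = m₄/m₂² = 432051.28320 / 144521.62560 ≈ 2.9895

2.9895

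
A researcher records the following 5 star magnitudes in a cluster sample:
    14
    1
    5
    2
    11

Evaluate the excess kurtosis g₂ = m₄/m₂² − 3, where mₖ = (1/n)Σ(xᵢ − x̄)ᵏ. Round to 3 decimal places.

x̄ = 6.6000
Σ(xᵢ − x̄)² = 129.2000 ⇒ m₂ = 25.84000
Σ(xᵢ − x̄)⁴ = 4811.2160 ⇒ m₄ = 962.24320
m₂² = 667.70560
g₂ = m₄/m₂² − 3 = 1.44112 − 3 ≈ -1.559

-1.559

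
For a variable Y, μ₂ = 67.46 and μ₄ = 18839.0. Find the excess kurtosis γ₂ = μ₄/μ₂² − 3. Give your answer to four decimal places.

1.1397

μ₂² = 67.46² = 4550.85160
μ₄/μ₂² = 18839.0 / 4550.85160 = 4.13966
γ₂ = 4.13966 − 3 ≈ 1.1397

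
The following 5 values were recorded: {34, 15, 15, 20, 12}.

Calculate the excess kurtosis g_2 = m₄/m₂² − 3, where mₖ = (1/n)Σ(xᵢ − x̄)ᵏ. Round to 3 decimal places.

x̄ = 19.2000
Σ(xᵢ − x̄)² = 306.8000 ⇒ m₂ = 61.36000
Σ(xᵢ − x̄)⁴ = 51288.6560 ⇒ m₄ = 10257.73120
m₂² = 3765.04960
g_2 = m₄/m₂² − 3 = 2.72446 − 3 ≈ -0.276

-0.276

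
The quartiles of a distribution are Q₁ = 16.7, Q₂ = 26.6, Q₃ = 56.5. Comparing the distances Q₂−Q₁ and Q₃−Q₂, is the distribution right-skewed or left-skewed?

Q₂ − Q₁ = 9.9;  Q₃ − Q₂ = 29.9
Q₃ − Q₂ > Q₂ − Q₁ ⇒ the upper half is more spread out ⇒ right-skewed.

right-skewed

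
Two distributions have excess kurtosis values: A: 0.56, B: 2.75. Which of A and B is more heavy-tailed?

B

Higher excess kurtosis ⇒ heavier tails relative to the normal distribution.
0.56 vs 2.75: the larger is 2.75, so B has heavier tails.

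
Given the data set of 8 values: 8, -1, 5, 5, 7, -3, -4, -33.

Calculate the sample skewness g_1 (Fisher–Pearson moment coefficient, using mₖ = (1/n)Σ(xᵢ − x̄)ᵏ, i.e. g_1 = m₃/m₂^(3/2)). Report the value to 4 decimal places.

x̄ = (8 - 1 + 5 + 5 + 7 - 3 - 4 - 33) / 8 = -2.0000
deviations (xᵢ − x̄): 10.0000, 1.0000, 7.0000, 7.0000, 9.0000, -1.0000, -2.0000, -31.0000
Σ(xᵢ − x̄)² = 1246.0000 ⇒ m₂ = 1246.0000/8 = 155.75000
Σ(xᵢ − x̄)³ = -27384.0000 ⇒ m₃ = -27384.0000/8 = -3423.00000
m₂^(3/2) = 155.75000^(1.5) = 1943.75750
g_1 = m₃ / m₂^(3/2) = -3423.00000 / 1943.75750 ≈ -1.7610

-1.7610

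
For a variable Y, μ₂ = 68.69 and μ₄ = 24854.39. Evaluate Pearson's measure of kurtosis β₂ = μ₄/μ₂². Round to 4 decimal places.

5.2676

μ₂² = 68.69² = 4718.31610
μ₄/μ₂² = 24854.39 / 4718.31610 = 5.26764
β₂ ≈ 5.2676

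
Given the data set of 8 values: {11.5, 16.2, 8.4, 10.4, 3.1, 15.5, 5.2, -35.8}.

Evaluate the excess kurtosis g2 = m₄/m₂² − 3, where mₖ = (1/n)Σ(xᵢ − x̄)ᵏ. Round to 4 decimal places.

x̄ = 4.3125
Σ(xᵢ − x̄)² = 1983.1688 ⇒ m₂ = 247.89609
Σ(xᵢ − x̄)⁴ = 2628880.0287 ⇒ m₄ = 328610.00358
m₂² = 61452.47330
g2 = m₄/m₂² − 3 = 5.34738 − 3 ≈ 2.3474

2.3474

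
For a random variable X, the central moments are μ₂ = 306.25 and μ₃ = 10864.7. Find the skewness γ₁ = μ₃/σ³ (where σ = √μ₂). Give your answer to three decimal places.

σ = √μ₂ = √306.25 = 17.50000
σ³ = μ₂^(3/2) = 5359.37500
γ₁ = μ₃/σ³ = 10864.7 / 5359.37500 ≈ 2.027

2.027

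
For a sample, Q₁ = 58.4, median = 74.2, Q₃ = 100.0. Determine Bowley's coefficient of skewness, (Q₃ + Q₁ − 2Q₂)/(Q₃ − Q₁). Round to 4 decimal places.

0.2404

numerator: Q₃ + Q₁ − 2Q₂ = 100.0 + 58.4 − 2×74.2 = 10.0000
denominator: Q₃ − Q₁ = 100.0 − 58.4 = 41.6000
Bowley skewness = 10.0000 / 41.6000 ≈ 0.2404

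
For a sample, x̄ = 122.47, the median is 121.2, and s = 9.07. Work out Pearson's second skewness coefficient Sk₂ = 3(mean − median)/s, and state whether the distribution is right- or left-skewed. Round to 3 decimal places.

Sk₂ = 3(122.47 − 121.2) / 9.07 = 3 × 1.2700 / 9.07
    = 3.8100 / 9.07 ≈ 0.420
Sk₂ > 0 ⇒ mean > median ⇒ right-skewed (positive skew).

0.420, right-skewed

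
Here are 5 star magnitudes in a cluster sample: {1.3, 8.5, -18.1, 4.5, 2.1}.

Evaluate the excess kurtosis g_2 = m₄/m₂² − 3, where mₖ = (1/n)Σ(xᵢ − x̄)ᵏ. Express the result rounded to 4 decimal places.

-0.0693

x̄ = -0.3400
Σ(xᵢ − x̄)² = 425.6320 ⇒ m₂ = 85.12640
Σ(xᵢ − x̄)⁴ = 106186.4352 ⇒ m₄ = 21237.28705
m₂² = 7246.50398
g_2 = m₄/m₂² − 3 = 2.93069 − 3 ≈ -0.0693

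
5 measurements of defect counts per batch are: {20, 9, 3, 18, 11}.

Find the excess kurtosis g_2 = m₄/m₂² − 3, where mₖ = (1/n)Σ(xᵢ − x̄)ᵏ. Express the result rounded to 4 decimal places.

-1.3376

x̄ = 12.2000
Σ(xᵢ − x̄)² = 190.8000 ⇒ m₂ = 38.16000
Σ(xᵢ − x̄)⁴ = 12104.0160 ⇒ m₄ = 2420.80320
m₂² = 1456.18560
g_2 = m₄/m₂² − 3 = 1.66243 − 3 ≈ -1.3376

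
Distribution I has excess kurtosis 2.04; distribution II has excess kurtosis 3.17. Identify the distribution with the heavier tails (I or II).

II

Higher excess kurtosis ⇒ heavier tails relative to the normal distribution.
2.04 vs 3.17: the larger is 3.17, so II has heavier tails.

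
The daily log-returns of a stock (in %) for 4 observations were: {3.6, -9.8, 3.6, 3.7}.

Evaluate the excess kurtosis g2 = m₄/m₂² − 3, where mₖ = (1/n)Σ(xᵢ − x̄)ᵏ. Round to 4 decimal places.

x̄ = 0.2750
Σ(xᵢ − x̄)² = 135.3475 ⇒ m₂ = 33.83688
Σ(xᵢ − x̄)⁴ = 10685.4532 ⇒ m₄ = 2671.36329
m₂² = 1144.93411
g2 = m₄/m₂² − 3 = 2.33320 − 3 ≈ -0.6668

-0.6668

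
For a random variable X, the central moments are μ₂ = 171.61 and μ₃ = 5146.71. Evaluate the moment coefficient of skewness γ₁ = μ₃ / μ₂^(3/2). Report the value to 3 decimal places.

σ = √μ₂ = √171.61 = 13.10000
σ³ = μ₂^(3/2) = 2248.09100
γ₁ = μ₃/σ³ = 5146.71 / 2248.09100 ≈ 2.289

2.289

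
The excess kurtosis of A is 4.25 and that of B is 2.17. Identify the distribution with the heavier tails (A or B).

A

Higher excess kurtosis ⇒ heavier tails relative to the normal distribution.
4.25 vs 2.17: the larger is 4.25, so A has heavier tails.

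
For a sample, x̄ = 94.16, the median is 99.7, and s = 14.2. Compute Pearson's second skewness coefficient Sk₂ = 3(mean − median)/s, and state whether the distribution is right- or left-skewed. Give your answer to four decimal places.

Sk₂ = 3(94.16 − 99.7) / 14.2 = 3 × -5.5400 / 14.2
    = -16.6200 / 14.2 ≈ -1.1704
Sk₂ < 0 ⇒ mean < median ⇒ left-skewed (negative skew).

-1.1704, left-skewed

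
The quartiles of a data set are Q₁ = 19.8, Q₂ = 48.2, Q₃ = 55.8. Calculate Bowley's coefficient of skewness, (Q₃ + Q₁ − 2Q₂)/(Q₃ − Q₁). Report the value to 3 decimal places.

-0.578

numerator: Q₃ + Q₁ − 2Q₂ = 55.8 + 19.8 − 2×48.2 = -20.8000
denominator: Q₃ − Q₁ = 55.8 − 19.8 = 36.0000
Bowley skewness = -20.8000 / 36.0000 ≈ -0.578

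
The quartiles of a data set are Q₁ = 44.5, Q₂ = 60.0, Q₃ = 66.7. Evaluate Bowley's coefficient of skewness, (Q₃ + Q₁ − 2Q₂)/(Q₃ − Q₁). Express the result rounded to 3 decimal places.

-0.396

numerator: Q₃ + Q₁ − 2Q₂ = 66.7 + 44.5 − 2×60.0 = -8.8000
denominator: Q₃ − Q₁ = 66.7 − 44.5 = 22.2000
Bowley skewness = -8.8000 / 22.2000 ≈ -0.396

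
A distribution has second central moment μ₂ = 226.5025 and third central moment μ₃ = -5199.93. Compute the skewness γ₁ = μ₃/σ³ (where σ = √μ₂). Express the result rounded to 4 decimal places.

-1.5254

σ = √μ₂ = √226.5025 = 15.05000
σ³ = μ₂^(3/2) = 3408.86263
γ₁ = μ₃/σ³ = -5199.93 / 3408.86263 ≈ -1.5254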